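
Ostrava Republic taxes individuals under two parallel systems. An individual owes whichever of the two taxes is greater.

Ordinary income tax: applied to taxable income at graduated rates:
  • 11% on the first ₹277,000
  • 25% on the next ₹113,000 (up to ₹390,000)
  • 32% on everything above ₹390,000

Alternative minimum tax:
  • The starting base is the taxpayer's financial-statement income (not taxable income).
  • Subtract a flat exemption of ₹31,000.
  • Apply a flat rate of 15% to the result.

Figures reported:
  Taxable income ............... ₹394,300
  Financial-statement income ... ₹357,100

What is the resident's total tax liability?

₹60,096

Ordinary income tax:
  ₹277,000 × 11% = ₹30,470
  ₹113,000 × 25% = ₹28,250
  ₹4,300 × 32% = ₹1,376
  → ₹60,096

Alternative minimum tax:
  Base (financial-statement income): ₹357,100
  Less exemption ₹31,000 → base ₹326,100
  ₹326,100 × 15% = ₹48,915

₹60,096 > ₹48,915, so the ordinary income tax governs.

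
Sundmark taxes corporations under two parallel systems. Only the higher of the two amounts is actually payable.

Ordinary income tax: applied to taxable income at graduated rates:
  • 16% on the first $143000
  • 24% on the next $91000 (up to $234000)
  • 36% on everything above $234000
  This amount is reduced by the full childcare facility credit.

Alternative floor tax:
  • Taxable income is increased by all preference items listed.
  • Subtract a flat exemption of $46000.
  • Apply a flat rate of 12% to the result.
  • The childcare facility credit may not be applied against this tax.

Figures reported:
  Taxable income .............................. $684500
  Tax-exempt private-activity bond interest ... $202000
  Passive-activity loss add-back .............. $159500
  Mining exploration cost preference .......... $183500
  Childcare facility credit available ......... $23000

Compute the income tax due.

Ordinary income tax:
  $143000 × 16% = $22880
  $91000 × 24% = $21840
  $450500 × 36% = $162180
  → $206900
  Less childcare facility credit $23000 → $183900

Alternative floor tax:
  Adjusted income: $684500 + $202000 + $159500 + $183500 = $1229500
  Less exemption $46000 → base $1183500
  $1183500 × 12% = $142020

$183900 > $142020, so the ordinary income tax governs.

$183900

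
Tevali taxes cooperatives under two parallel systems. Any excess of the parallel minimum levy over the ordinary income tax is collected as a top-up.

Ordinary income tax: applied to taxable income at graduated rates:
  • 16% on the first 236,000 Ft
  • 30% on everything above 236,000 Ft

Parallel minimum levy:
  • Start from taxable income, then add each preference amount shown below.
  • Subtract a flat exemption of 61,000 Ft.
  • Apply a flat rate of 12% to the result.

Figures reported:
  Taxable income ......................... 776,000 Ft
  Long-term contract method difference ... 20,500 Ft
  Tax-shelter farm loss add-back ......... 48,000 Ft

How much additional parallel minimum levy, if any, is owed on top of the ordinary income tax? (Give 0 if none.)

Parallel minimum levy:
  Adjusted income: 776,000 Ft + 20,500 Ft + 48,000 Ft = 844,500 Ft
  Less exemption 61,000 Ft → base 783,500 Ft
  783,500 Ft × 12% = 94,020 Ft

Ordinary income tax:
  236,000 Ft × 16% = 37,760 Ft
  540,000 Ft × 30% = 162,000 Ft
  → 199,760 Ft

94,020 Ft ≤ 199,760 Ft, so no add-on is due.

0 Ft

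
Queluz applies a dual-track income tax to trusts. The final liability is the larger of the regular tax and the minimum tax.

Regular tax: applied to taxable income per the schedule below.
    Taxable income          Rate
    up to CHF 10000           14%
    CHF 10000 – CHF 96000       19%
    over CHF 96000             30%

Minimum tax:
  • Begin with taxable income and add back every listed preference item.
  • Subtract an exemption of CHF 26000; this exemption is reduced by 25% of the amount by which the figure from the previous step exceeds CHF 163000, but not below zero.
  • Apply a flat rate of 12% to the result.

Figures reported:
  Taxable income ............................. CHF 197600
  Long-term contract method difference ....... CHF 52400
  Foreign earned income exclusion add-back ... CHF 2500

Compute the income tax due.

Minimum tax:
  Adjusted income: CHF 197600 + CHF 52400 + CHF 2500 = CHF 252500
  Exemption: CHF 26000 − 25% × (CHF 252500 − CHF 163000) = CHF 26000 − CHF 22375 = CHF 3625
  Base: CHF 252500 − CHF 3625 = CHF 248875
  CHF 248875 × 12% = CHF 29865

Regular tax:
  CHF 10000 × 14% = CHF 1400
  CHF 86000 × 19% = CHF 16340
  CHF 101600 × 30% = CHF 30480
  → CHF 48220

CHF 48220 > CHF 29865, so the regular tax governs.

CHF 48220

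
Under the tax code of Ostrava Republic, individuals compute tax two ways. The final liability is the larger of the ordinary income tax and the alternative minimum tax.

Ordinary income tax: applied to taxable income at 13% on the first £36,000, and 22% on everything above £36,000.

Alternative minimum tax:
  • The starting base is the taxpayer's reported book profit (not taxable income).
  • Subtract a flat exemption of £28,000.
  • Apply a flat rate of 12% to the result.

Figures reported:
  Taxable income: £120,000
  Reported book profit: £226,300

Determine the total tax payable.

Ordinary income tax:
  £36,000 × 13% = £4,680
  £84,000 × 22% = £18,480
  → £23,160

Alternative minimum tax:
  Base (reported book profit): £226,300
  Less exemption £28,000 → base £198,300
  £198,300 × 12% = £23,796

£23,796 > £23,160, so the alternative minimum tax is the binding amount.

£23,796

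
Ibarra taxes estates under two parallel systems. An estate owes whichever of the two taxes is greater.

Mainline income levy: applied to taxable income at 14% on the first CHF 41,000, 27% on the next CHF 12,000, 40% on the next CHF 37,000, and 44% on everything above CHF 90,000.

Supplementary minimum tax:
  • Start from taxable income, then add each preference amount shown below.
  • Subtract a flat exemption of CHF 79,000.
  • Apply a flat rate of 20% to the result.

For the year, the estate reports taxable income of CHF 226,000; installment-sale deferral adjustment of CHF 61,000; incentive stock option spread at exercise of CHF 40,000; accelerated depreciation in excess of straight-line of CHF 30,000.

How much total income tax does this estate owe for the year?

CHF 83,620

Supplementary minimum tax:
  Adjusted income: CHF 226,000 + CHF 61,000 + CHF 40,000 + CHF 30,000 = CHF 357,000
  Less exemption CHF 79,000 → base CHF 278,000
  CHF 278,000 × 20% = CHF 55,600

Mainline income levy:
  CHF 41,000 × 14% = CHF 5,740
  CHF 12,000 × 27% = CHF 3,240
  CHF 37,000 × 40% = CHF 14,800
  CHF 136,000 × 44% = CHF 59,840
  → CHF 83,620

CHF 83,620 > CHF 55,600, so the mainline income levy governs.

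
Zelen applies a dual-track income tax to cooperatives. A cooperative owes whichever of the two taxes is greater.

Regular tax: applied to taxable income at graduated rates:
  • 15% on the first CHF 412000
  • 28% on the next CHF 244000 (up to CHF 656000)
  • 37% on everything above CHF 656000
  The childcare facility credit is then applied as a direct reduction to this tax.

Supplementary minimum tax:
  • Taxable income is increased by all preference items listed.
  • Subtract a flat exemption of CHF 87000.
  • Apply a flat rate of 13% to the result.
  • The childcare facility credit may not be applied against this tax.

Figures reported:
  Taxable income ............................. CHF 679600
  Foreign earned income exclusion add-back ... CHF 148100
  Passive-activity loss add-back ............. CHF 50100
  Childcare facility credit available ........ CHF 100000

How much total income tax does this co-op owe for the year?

Supplementary minimum tax:
  Adjusted income: CHF 679600 + CHF 148100 + CHF 50100 = CHF 877800
  Less exemption CHF 87000 → base CHF 790800
  CHF 790800 × 13% = CHF 102804

Regular tax:
  CHF 412000 × 15% = CHF 61800
  CHF 244000 × 28% = CHF 68320
  CHF 23600 × 37% = CHF 8732
  → CHF 138852
  Less childcare facility credit CHF 100000 → CHF 38852

CHF 102804 > CHF 38852, so the supplementary minimum tax is the binding amount.

CHF 102804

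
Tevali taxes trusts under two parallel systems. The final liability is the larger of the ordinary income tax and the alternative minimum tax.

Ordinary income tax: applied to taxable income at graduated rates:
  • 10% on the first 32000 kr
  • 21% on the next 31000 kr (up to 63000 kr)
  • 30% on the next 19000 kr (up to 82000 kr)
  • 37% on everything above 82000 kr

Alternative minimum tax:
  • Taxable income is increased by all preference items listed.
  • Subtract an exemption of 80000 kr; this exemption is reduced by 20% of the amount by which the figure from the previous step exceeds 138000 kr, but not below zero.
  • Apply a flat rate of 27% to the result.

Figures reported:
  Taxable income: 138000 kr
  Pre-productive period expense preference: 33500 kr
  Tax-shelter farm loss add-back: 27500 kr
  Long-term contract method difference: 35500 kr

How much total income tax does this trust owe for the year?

Alternative minimum tax:
  Adjusted income: 138000 kr + 33500 kr + 27500 kr + 35500 kr = 234500 kr
  Exemption: 80000 kr − 20% × (234500 kr − 138000 kr) = 80000 kr − 19300 kr = 60700 kr
  Base: 234500 kr − 60700 kr = 173800 kr
  173800 kr × 27% = 46926 kr

Ordinary income tax:
  32000 kr × 10% = 3200 kr
  31000 kr × 21% = 6510 kr
  19000 kr × 30% = 5700 kr
  56000 kr × 37% = 20720 kr
  → 36130 kr

46926 kr > 36130 kr, so the alternative minimum tax is the binding amount.

46926 kr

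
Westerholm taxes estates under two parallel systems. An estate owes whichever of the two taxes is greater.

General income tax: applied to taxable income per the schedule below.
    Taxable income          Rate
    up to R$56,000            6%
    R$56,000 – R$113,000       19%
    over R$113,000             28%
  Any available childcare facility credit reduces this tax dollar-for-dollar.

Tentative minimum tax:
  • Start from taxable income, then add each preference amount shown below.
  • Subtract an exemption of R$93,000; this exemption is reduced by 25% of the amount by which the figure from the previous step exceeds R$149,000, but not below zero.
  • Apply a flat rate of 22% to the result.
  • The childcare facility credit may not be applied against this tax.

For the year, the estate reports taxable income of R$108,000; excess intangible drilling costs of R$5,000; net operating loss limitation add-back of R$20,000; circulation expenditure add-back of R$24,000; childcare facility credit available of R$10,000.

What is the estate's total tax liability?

Tentative minimum tax:
  Adjusted income: R$108,000 + R$5,000 + R$20,000 + R$24,000 = R$157,000
  Exemption: R$93,000 − 25% × (R$157,000 − R$149,000) = R$93,000 − R$2,000 = R$91,000
  Base: R$157,000 − R$91,000 = R$66,000
  R$66,000 × 22% = R$14,520

General income tax:
  R$56,000 × 6% = R$3,360
  R$52,000 × 19% = R$9,880
  → R$13,240
  Less childcare facility credit R$10,000 → R$3,240

R$14,520 > R$3,240, so the tentative minimum tax is the binding amount.

R$14,520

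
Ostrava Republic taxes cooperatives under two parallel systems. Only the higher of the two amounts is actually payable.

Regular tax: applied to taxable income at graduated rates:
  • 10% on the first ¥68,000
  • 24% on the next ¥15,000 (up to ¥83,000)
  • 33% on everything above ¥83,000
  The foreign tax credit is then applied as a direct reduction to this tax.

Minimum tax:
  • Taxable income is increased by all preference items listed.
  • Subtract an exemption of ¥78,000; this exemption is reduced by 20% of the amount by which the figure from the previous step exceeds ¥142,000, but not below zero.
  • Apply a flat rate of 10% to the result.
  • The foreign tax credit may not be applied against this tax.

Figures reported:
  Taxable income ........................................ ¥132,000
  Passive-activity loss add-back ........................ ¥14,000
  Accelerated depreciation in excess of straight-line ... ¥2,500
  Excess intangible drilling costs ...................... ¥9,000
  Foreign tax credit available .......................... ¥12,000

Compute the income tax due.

Regular tax:
  ¥68,000 × 10% = ¥6,800
  ¥15,000 × 24% = ¥3,600
  ¥49,000 × 33% = ¥16,170
  → ¥26,570
  Less foreign tax credit ¥12,000 → ¥14,570

Minimum tax:
  Adjusted income: ¥132,000 + ¥14,000 + ¥2,500 + ¥9,000 = ¥157,500
  Exemption: ¥78,000 − 20% × (¥157,500 − ¥142,000) = ¥78,000 − ¥3,100 = ¥74,900
  Base: ¥157,500 − ¥74,900 = ¥82,600
  ¥82,600 × 10% = ¥8,260

¥14,570 > ¥8,260, so the regular tax governs.

¥14,570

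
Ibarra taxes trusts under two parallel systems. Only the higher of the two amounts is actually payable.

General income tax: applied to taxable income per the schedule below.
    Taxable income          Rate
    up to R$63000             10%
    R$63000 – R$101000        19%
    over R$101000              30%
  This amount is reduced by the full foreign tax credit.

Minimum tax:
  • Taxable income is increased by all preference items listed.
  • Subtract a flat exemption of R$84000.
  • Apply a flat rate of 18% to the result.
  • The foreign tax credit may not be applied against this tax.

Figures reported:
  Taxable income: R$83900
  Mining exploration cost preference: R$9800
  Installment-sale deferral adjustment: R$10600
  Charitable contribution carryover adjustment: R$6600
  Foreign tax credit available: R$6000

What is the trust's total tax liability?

R$4842

General income tax:
  R$63000 × 10% = R$6300
  R$20900 × 19% = R$3971
  → R$10271
  Less foreign tax credit R$6000 → R$4271

Minimum tax:
  Adjusted income: R$83900 + R$9800 + R$10600 + R$6600 = R$110900
  Less exemption R$84000 → base R$26900
  R$26900 × 18% = R$4842

R$4842 > R$4271, so the minimum tax is the binding amount.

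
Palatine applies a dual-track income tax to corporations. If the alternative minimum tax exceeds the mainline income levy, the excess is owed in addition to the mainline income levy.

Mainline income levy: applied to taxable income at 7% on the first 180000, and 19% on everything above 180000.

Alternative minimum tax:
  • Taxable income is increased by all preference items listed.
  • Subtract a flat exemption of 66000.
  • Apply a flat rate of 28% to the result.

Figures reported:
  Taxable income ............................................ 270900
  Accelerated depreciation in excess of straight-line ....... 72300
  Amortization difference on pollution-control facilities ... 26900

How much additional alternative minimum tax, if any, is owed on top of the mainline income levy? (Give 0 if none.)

Alternative minimum tax:
  Adjusted income: 270900 + 72300 + 26900 = 370100
  Less exemption 66000 → base 304100
  304100 × 28% = 85148

Mainline income levy:
  180000 × 7% = 12600
  90900 × 19% = 17271
  → 29871

Excess of alternative minimum tax over mainline income levy: 85148 − 29871 = 55277.

55277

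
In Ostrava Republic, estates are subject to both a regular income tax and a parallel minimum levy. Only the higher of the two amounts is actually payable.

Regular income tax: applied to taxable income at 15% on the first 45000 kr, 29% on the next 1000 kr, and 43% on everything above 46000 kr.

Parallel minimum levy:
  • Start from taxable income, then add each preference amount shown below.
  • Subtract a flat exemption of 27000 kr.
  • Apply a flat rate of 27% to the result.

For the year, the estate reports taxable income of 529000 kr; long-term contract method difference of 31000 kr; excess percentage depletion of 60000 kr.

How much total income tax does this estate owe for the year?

Parallel minimum levy:
  Adjusted income: 529000 kr + 31000 kr + 60000 kr = 620000 kr
  Less exemption 27000 kr → base 593000 kr
  593000 kr × 27% = 160110 kr

Regular income tax:
  45000 kr × 15% = 6750 kr
  1000 kr × 29% = 290 kr
  483000 kr × 43% = 207690 kr
  → 214730 kr

214730 kr > 160110 kr, so the regular income tax governs.

214730 kr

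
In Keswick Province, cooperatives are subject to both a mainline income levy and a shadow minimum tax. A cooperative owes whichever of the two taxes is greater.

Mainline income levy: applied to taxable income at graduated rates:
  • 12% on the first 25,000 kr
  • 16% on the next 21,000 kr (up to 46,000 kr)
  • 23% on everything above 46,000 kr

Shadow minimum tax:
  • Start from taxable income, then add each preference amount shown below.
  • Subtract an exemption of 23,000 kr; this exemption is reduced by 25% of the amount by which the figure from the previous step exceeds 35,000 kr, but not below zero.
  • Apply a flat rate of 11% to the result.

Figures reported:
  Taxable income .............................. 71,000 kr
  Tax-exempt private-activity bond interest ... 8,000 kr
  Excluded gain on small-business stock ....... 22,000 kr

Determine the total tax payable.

12,110 kr

Shadow minimum tax:
  Adjusted income: 71,000 kr + 8,000 kr + 22,000 kr = 101,000 kr
  Exemption: 23,000 kr − 25% × (101,000 kr − 35,000 kr) = 23,000 kr − 16,500 kr = 6,500 kr
  Base: 101,000 kr − 6,500 kr = 94,500 kr
  94,500 kr × 11% = 10,395 kr

Mainline income levy:
  25,000 kr × 12% = 3,000 kr
  21,000 kr × 16% = 3,360 kr
  25,000 kr × 23% = 5,750 kr
  → 12,110 kr

12,110 kr > 10,395 kr, so the mainline income levy governs.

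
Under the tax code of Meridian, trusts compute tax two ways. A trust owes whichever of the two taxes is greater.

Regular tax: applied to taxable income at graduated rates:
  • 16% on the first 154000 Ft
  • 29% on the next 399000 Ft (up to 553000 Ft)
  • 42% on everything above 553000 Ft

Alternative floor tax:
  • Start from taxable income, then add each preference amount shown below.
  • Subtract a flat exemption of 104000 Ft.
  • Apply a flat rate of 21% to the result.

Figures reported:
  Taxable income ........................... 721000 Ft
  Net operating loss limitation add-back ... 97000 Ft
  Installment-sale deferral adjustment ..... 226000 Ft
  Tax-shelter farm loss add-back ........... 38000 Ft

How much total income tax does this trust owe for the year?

210910 Ft

Regular tax:
  154000 Ft × 16% = 24640 Ft
  399000 Ft × 29% = 115710 Ft
  168000 Ft × 42% = 70560 Ft
  → 210910 Ft

Alternative floor tax:
  Adjusted income: 721000 Ft + 97000 Ft + 226000 Ft + 38000 Ft = 1082000 Ft
  Less exemption 104000 Ft → base 978000 Ft
  978000 Ft × 21% = 205380 Ft

210910 Ft > 205380 Ft, so the regular tax governs.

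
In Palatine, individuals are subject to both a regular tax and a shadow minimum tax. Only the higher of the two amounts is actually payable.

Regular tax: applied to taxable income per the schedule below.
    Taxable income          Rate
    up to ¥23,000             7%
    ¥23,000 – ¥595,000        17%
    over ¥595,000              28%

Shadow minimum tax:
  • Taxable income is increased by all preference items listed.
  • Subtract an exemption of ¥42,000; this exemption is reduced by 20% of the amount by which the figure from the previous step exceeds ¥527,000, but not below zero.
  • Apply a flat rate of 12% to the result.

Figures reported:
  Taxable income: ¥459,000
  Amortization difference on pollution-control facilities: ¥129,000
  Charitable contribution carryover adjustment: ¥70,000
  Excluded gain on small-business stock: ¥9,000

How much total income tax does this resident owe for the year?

Regular tax:
  ¥23,000 × 7% = ¥1,610
  ¥436,000 × 17% = ¥74,120
  → ¥75,730

Shadow minimum tax:
  Adjusted income: ¥459,000 + ¥129,000 + ¥70,000 + ¥9,000 = ¥667,000
  Exemption: ¥42,000 − 20% × (¥667,000 − ¥527,000) = ¥42,000 − ¥28,000 = ¥14,000
  Base: ¥667,000 − ¥14,000 = ¥653,000
  ¥653,000 × 12% = ¥78,360

¥78,360 > ¥75,730, so the shadow minimum tax is the binding amount.

¥78,360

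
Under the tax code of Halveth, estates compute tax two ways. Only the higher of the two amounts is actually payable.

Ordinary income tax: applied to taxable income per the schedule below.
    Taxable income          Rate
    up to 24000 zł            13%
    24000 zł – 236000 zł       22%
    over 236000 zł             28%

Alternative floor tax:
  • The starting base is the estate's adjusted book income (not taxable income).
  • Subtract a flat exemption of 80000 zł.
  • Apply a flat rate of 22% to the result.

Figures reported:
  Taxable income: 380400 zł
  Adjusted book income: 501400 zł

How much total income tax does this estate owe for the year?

92708 zł

Alternative floor tax:
  Base (adjusted book income): 501400 zł
  Less exemption 80000 zł → base 421400 zł
  421400 zł × 22% = 92708 zł

Ordinary income tax:
  24000 zł × 13% = 3120 zł
  212000 zł × 22% = 46640 zł
  144400 zł × 28% = 40432 zł
  → 90192 zł

92708 zł > 90192 zł, so the alternative floor tax is the binding amount.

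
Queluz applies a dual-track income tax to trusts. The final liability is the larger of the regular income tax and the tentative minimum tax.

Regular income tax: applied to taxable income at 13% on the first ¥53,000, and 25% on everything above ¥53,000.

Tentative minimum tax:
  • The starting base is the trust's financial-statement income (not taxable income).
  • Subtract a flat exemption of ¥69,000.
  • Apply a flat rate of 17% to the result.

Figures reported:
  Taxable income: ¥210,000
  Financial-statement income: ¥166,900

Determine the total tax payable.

¥46,140

Tentative minimum tax:
  Base (financial-statement income): ¥166,900
  Less exemption ¥69,000 → base ¥97,900
  ¥97,900 × 17% = ¥16,643

Regular income tax:
  ¥53,000 × 13% = ¥6,890
  ¥157,000 × 25% = ¥39,250
  → ¥46,140

¥46,140 > ¥16,643, so the regular income tax governs.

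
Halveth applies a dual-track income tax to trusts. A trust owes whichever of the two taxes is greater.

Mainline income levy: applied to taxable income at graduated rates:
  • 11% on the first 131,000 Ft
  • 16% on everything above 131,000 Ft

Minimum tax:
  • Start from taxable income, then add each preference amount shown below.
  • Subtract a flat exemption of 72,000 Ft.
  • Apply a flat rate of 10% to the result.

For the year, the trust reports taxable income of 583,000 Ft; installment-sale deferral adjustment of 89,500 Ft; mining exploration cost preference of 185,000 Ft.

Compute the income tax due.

Minimum tax:
  Adjusted income: 583,000 Ft + 89,500 Ft + 185,000 Ft = 857,500 Ft
  Less exemption 72,000 Ft → base 785,500 Ft
  785,500 Ft × 10% = 78,550 Ft

Mainline income levy:
  131,000 Ft × 11% = 14,410 Ft
  452,000 Ft × 16% = 72,320 Ft
  → 86,730 Ft

86,730 Ft > 78,550 Ft, so the mainline income levy governs.

86,730 Ft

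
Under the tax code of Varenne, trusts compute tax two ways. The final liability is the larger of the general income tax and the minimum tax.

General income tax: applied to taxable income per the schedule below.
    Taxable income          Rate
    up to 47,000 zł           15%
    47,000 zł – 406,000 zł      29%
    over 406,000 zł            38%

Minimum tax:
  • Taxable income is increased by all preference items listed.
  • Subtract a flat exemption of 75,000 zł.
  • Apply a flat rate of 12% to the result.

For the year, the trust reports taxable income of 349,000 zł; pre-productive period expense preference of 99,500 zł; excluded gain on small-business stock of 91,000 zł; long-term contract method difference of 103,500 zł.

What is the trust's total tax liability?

94,630 zł

General income tax:
  47,000 zł × 15% = 7,050 zł
  302,000 zł × 29% = 87,580 zł
  → 94,630 zł

Minimum tax:
  Adjusted income: 349,000 zł + 99,500 zł + 91,000 zł + 103,500 zł = 643,000 zł
  Less exemption 75,000 zł → base 568,000 zł
  568,000 zł × 12% = 68,160 zł

94,630 zł > 68,160 zł, so the general income tax governs.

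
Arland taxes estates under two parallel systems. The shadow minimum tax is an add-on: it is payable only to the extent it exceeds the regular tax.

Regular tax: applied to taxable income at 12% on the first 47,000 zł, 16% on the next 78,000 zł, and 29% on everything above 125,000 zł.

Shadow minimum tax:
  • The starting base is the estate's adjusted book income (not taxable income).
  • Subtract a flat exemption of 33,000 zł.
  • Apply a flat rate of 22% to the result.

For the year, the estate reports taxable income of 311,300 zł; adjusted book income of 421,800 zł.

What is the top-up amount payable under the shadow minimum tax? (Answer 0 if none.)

13,389 zł

Regular tax:
  47,000 zł × 12% = 5,640 zł
  78,000 zł × 16% = 12,480 zł
  186,300 zł × 29% = 54,027 zł
  → 72,147 zł

Shadow minimum tax:
  Base (adjusted book income): 421,800 zł
  Less exemption 33,000 zł → base 388,800 zł
  388,800 zł × 22% = 85,536 zł

Excess of shadow minimum tax over regular tax: 85,536 zł − 72,147 zł = 13,389 zł.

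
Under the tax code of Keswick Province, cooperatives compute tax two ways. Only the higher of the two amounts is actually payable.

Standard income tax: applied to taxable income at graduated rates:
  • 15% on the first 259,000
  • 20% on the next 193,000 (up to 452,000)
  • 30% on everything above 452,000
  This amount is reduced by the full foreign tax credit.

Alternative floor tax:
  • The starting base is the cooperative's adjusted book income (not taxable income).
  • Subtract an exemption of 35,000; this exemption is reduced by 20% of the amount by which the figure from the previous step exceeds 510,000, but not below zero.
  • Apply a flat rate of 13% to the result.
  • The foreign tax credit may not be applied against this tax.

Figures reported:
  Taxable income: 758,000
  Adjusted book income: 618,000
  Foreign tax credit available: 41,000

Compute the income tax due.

128,250

Alternative floor tax:
  Base (adjusted book income): 618,000
  Exemption: 35,000 − 20% × (618,000 − 510,000) = 35,000 − 21,600 = 13,400
  Base: 618,000 − 13,400 = 604,600
  604,600 × 13% = 78,598

Standard income tax:
  259,000 × 15% = 38,850
  193,000 × 20% = 38,600
  306,000 × 30% = 91,800
  → 169,250
  Less foreign tax credit 41,000 → 128,250

128,250 > 78,598, so the standard income tax governs.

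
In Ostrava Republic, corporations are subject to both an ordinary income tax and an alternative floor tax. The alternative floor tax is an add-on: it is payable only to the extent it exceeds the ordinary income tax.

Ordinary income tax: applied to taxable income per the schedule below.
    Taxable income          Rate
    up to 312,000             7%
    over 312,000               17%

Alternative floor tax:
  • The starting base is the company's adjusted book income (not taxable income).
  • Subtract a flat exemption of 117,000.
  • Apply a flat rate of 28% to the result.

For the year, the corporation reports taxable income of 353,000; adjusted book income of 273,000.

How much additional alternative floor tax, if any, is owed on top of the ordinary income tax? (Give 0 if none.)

Alternative floor tax:
  Base (adjusted book income): 273,000
  Less exemption 117,000 → base 156,000
  156,000 × 28% = 43,680

Ordinary income tax:
  312,000 × 7% = 21,840
  41,000 × 17% = 6,970
  → 28,810

Excess of alternative floor tax over ordinary income tax: 43,680 − 28,810 = 14,870.

14,870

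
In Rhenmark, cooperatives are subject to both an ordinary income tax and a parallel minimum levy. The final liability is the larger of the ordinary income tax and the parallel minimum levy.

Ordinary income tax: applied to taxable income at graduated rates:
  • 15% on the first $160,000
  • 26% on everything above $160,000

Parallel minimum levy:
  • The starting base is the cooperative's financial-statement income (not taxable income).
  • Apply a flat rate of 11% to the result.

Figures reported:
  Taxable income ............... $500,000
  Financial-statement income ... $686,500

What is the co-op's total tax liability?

$112,400

Ordinary income tax:
  $160,000 × 15% = $24,000
  $340,000 × 26% = $88,400
  → $112,400

Parallel minimum levy:
  Base (financial-statement income): $686,500
  $686,500 × 11% = $75,515

$112,400 > $75,515, so the ordinary income tax governs.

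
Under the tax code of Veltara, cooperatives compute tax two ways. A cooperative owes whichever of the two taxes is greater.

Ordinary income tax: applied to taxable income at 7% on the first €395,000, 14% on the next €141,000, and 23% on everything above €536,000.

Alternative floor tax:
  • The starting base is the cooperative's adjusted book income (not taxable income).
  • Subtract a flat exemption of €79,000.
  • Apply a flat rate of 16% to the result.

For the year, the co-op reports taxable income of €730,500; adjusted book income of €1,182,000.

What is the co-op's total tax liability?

€176,480

Ordinary income tax:
  €395,000 × 7% = €27,650
  €141,000 × 14% = €19,740
  €194,500 × 23% = €44,735
  → €92,125

Alternative floor tax:
  Base (adjusted book income): €1,182,000
  Less exemption €79,000 → base €1,103,000
  €1,103,000 × 16% = €176,480

€176,480 > €92,125, so the alternative floor tax is the binding amount.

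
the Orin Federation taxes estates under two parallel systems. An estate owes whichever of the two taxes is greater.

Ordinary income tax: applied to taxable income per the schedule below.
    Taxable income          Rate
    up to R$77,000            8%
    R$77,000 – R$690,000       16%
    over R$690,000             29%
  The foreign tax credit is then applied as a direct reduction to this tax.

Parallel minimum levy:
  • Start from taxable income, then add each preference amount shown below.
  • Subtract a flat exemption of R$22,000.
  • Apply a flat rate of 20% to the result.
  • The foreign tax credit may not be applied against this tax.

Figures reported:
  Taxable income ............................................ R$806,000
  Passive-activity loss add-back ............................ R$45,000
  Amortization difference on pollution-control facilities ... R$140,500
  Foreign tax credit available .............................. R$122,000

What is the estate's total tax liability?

Ordinary income tax:
  R$77,000 × 8% = R$6,160
  R$613,000 × 16% = R$98,080
  R$116,000 × 29% = R$33,640
  → R$137,880
  Less foreign tax credit R$122,000 → R$15,880

Parallel minimum levy:
  Adjusted income: R$806,000 + R$45,000 + R$140,500 = R$991,500
  Less exemption R$22,000 → base R$969,500
  R$969,500 × 20% = R$193,900

R$193,900 > R$15,880, so the parallel minimum levy is the binding amount.

R$193,900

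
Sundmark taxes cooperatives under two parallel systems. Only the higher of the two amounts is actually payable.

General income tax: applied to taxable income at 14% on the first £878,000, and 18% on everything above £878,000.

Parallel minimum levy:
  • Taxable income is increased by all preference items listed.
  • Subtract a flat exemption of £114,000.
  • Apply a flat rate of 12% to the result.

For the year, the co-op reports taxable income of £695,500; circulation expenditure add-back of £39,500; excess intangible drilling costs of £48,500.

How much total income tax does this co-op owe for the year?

£97,370

General income tax:
  £695,500 × 14% = £97,370

Parallel minimum levy:
  Adjusted income: £695,500 + £39,500 + £48,500 = £783,500
  Less exemption £114,000 → base £669,500
  £669,500 × 12% = £80,340

£97,370 > £80,340, so the general income tax governs.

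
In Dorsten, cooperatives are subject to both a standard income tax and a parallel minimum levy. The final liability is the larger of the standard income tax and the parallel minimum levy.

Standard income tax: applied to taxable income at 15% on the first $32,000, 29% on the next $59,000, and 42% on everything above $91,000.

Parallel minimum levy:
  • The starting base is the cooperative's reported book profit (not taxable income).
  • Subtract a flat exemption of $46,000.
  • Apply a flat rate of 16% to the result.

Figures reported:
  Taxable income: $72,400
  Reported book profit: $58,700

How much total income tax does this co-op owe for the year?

Parallel minimum levy:
  Base (reported book profit): $58,700
  Less exemption $46,000 → base $12,700
  $12,700 × 16% = $2,032

Standard income tax:
  $32,000 × 15% = $4,800
  $40,400 × 29% = $11,716
  → $16,516

$16,516 > $2,032, so the standard income tax governs.

$16,516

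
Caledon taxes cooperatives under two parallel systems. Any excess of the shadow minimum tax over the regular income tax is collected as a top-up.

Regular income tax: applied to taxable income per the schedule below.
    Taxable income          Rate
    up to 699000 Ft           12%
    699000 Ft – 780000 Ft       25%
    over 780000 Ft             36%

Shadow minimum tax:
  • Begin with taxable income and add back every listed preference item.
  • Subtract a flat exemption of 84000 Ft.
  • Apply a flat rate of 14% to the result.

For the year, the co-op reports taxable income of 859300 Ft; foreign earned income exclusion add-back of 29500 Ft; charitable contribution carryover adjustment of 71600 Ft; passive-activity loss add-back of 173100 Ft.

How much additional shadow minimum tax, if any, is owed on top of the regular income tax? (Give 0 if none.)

Regular income tax:
  699000 Ft × 12% = 83880 Ft
  81000 Ft × 25% = 20250 Ft
  79300 Ft × 36% = 28548 Ft
  → 132678 Ft

Shadow minimum tax:
  Adjusted income: 859300 Ft + 29500 Ft + 71600 Ft + 173100 Ft = 1133500 Ft
  Less exemption 84000 Ft → base 1049500 Ft
  1049500 Ft × 14% = 146930 Ft

Excess of shadow minimum tax over regular income tax: 146930 Ft − 132678 Ft = 14252 Ft.

14252 Ft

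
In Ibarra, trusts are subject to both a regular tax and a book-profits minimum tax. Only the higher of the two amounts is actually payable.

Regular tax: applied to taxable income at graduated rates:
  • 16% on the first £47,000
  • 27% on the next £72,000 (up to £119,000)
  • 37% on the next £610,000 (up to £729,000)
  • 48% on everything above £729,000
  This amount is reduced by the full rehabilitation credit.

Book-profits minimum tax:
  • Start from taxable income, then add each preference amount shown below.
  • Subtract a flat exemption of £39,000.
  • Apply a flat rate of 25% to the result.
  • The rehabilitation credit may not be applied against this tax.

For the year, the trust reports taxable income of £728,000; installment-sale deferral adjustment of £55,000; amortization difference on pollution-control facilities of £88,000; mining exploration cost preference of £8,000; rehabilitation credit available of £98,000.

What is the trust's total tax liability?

Book-profits minimum tax:
  Adjusted income: £728,000 + £55,000 + £88,000 + £8,000 = £879,000
  Less exemption £39,000 → base £840,000
  £840,000 × 25% = £210,000

Regular tax:
  £47,000 × 16% = £7,520
  £72,000 × 27% = £19,440
  £609,000 × 37% = £225,330
  → £252,290
  Less rehabilitation credit £98,000 → £154,290

£210,000 > £154,290, so the book-profits minimum tax is the binding amount.

£210,000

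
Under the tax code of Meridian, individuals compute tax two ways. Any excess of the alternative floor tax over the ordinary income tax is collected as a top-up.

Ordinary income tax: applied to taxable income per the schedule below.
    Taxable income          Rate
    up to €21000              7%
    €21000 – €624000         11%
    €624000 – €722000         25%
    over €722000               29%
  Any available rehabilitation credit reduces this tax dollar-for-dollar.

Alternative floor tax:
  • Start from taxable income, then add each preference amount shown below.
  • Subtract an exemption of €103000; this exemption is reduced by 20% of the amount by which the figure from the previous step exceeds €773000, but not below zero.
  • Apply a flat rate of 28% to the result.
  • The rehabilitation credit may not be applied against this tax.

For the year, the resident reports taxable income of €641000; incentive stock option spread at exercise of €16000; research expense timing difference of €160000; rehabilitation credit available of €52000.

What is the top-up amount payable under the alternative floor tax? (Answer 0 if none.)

€182334

Ordinary income tax:
  €21000 × 7% = €1470
  €603000 × 11% = €66330
  €17000 × 25% = €4250
  → €72050
  Less rehabilitation credit €52000 → €20050

Alternative floor tax:
  Adjusted income: €641000 + €16000 + €160000 = €817000
  Exemption: €103000 − 20% × (€817000 − €773000) = €103000 − €8800 = €94200
  Base: €817000 − €94200 = €722800
  €722800 × 28% = €202384

Excess of alternative floor tax over ordinary income tax: €202384 − €20050 = €182334.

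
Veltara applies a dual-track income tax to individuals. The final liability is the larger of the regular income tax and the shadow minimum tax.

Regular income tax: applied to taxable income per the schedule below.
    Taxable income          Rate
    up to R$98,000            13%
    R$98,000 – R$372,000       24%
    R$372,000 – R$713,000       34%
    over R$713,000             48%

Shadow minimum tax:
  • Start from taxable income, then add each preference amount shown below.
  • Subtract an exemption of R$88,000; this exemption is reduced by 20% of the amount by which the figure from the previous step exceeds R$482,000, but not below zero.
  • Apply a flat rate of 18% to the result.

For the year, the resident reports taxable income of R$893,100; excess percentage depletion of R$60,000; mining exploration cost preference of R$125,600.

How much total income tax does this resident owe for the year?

R$280,888

Shadow minimum tax:
  Adjusted income: R$893,100 + R$60,000 + R$125,600 = R$1,078,700
  Exemption: 20% × (R$1,078,700 − R$482,000) = R$119,340 ≥ R$88,000, so the exemption is fully phased out
  Base: R$1,078,700 − R$0 = R$1,078,700
  R$1,078,700 × 18% = R$194,166

Regular income tax:
  R$98,000 × 13% = R$12,740
  R$274,000 × 24% = R$65,760
  R$341,000 × 34% = R$115,940
  R$180,100 × 48% = R$86,448
  → R$280,888

R$280,888 > R$194,166, so the regular income tax governs.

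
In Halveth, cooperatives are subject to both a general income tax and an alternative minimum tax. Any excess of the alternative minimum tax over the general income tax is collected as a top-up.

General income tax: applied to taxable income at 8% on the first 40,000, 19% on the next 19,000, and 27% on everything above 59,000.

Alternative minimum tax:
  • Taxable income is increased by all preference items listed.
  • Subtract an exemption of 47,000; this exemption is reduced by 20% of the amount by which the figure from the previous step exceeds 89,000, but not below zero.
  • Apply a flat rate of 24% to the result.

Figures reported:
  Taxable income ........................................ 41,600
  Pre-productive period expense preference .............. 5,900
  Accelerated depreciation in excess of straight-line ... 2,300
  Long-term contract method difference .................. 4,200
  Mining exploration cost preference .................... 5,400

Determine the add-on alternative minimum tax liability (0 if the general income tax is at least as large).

0

General income tax:
  40,000 × 8% = 3,200
  1,600 × 19% = 304
  → 3,504

Alternative minimum tax:
  Adjusted income: 41,600 + 5,900 + 2,300 + 4,200 + 5,400 = 59,400
  Exemption: 59,400 ≤ 89,000, so full 47,000 applies
  Base: 59,400 − 47,000 = 12,400
  12,400 × 24% = 2,976

2,976 ≤ 3,504, so no add-on is due.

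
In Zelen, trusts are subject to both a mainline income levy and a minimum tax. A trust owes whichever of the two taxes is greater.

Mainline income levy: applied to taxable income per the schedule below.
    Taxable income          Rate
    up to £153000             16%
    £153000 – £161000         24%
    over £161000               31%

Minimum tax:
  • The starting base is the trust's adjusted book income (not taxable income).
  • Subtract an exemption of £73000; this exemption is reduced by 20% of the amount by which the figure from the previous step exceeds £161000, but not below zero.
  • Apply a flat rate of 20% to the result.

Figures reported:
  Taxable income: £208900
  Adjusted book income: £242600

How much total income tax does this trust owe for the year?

Mainline income levy:
  £153000 × 16% = £24480
  £8000 × 24% = £1920
  £47900 × 31% = £14849
  → £41249

Minimum tax:
  Base (adjusted book income): £242600
  Exemption: £73000 − 20% × (£242600 − £161000) = £73000 − £16320 = £56680
  Base: £242600 − £56680 = £185920
  £185920 × 20% = £37184

£41249 > £37184, so the mainline income levy governs.

£41249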